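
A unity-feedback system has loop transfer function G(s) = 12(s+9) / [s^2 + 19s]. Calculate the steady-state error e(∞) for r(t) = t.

19/108

Lowest-order denominator term is 19s, so the open loop has 1 pole at the origin → type 1 system.
K_v = lim_{s→0} s·G(s) = 12·9 / 19 = 108/19.
e_ss = 1/K_v = 1/(108/19) = 19/108.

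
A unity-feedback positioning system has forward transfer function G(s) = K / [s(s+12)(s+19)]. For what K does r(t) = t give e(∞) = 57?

4

One free integrator in G(s): this is a type 1 system.
K_v = lim_{s→0} s·G(s) = K / (12·19) = (1/228)·K.
e_ss = 1/K_v = 57 ⇒ K_v = 1/57 ⇒ K = (1/57)/(1/228) = 4.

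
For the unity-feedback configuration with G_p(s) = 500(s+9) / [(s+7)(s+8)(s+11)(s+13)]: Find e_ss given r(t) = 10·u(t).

G_p(s) has no factors of s in the denominator, so the system is type 0.
K_p = lim_{s→0} G_p(s) = 500·9 / (7·8·11·13) = 1125/2002.
e_ss = 10/(1 + K_p) = 10/(3127/2002) = 20020/3127.

20020/3127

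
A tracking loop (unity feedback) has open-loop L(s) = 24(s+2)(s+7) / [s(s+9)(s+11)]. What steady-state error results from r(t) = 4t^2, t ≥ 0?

System type = 1 (one pole at s=0).
For a type-1 system K_a = 0, so e_ss to a parabolic input is unbounded.

infinity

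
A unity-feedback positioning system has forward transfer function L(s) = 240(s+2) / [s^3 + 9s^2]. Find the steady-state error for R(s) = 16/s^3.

Lowest-order denominator term is 9s^2, so the open loop has 2 poles at the origin → type 2 system.
K_a = lim_{s→0} s^2·L(s) = 240·2 / 9 = 160/3.
r(t) = 8t^2 gives R(s) = 16/s^3.
e_ss = 16/K_a = 16/(160/3) = 0.3.

0.3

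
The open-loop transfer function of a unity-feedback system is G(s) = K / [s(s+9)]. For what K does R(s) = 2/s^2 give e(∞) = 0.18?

The open loop has one pole at the origin → type 1 system.
K_v = lim_{s→0} s·G(s) = K / (9) = (1/9)·K.
e_ss = 2/K_v = 0.18 ⇒ K_v = 100/9 ⇒ K = (100/9)/(1/9) = 100.

100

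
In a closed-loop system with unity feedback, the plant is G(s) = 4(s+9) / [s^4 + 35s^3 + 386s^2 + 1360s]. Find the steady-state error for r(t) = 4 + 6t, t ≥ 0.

680/3

Factoring s from the denominator leaves a polynomial with constant term 1360, so the system is type 1. Treating each term separately:
  • 4: tracked with zero error.
  • 6t: e_ss = 6/K_v with K_v=9/340 → 680/3.
Total e_ss = 680/3.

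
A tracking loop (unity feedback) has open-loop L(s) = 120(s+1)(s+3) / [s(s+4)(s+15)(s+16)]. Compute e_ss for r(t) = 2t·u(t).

One free integrator in L(s): this is a type 1 system.
K_v = lim_{s→0} s·L(s) = 120·1·3 / (4·15·16) = 0.375.
e_ss = 2/K_v = 2/0.375 = 16/3.

16/3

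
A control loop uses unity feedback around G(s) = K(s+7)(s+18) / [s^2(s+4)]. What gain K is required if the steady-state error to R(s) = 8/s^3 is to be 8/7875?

The open loop has two poles at the origin → type 2 system.
K_a = lim_{s→0} s^2·G(s) = K·7·18 / (4) = 31.5·K.
e_ss = 8/K_a = 8/7875 ⇒ K_a = 7875 ⇒ K = 7875/31.5 = 250.

250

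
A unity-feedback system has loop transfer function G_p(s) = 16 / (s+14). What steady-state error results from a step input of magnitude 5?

The open loop has no poles at the origin → type 0 system.
K_p = lim_{s→0} G_p(s) = 16 / (14) = 8/7.
e_ss = 5/(1 + K_p) = 5/(15/7) = 7/3.

7/3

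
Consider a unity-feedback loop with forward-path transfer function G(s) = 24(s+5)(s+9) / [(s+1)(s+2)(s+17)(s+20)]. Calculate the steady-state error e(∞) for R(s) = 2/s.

System type = 0 (no poles at s=0).
K_p = lim_{s→0} G(s) = 24·5·9 / (1·2·17·20) = 27/17.
e_ss = 2/(1 + K_p) = 2/(44/17) = 17/22.

17/22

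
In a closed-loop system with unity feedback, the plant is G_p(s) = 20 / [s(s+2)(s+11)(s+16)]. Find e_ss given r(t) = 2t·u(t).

35.2

G_p(s) has one factor of s in the denominator, so the system is type 1.
K_v = lim_{s→0} s·G_p(s) = 20 / (2·11·16) = 5/88.
e_ss = 2/K_v = 2/(5/88) = 35.2.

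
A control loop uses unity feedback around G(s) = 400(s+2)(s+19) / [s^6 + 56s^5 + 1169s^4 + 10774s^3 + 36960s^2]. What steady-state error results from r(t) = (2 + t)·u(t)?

0

Lowest-order denominator term is 36960s^2, so the open loop has 2 poles at the origin → type 2 system. Taking each input component in turn:
  • 2: tracked with zero error.
  • t: tracked with zero error.
Total e_ss = 0.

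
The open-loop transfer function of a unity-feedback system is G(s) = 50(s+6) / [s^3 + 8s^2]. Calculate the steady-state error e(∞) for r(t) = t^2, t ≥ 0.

4/75

Factoring s^2 from the denominator leaves a polynomial with constant term 8, so the system is type 2.
K_a = lim_{s→0} s^2·G(s) = 50·6 / 8 = 37.5.
r(t) = t^2 gives R(s) = 2/s^3.
e_ss = 2/K_a = 2/37.5 = 4/75.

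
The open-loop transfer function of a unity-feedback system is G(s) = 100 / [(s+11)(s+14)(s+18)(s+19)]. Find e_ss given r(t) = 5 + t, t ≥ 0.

G(s) has no factors of s in the denominator, so the system is type 0. By superposition:
  • 5: e_ss = 5/(1+K_p) with K_p=25/13167 → 65835/13192.
  • t: a type-0 system cannot track it, e_ss → ∞.
The unbounded component dominates.

infinity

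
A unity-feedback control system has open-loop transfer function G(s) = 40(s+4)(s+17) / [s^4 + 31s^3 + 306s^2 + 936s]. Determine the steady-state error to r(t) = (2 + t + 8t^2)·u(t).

Factoring s from the denominator leaves a polynomial with constant term 936, so the system is type 1. Taking each input component in turn:
  • 2: tracked with zero error.
  • t: e_ss = 1/K_v with K_v=340/117 → 117/340.
  • 8t^2: a type-1 system cannot track it, e_ss → ∞.
The unbounded component dominates.

infinity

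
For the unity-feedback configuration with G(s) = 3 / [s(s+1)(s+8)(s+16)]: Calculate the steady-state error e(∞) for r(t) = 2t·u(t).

256/3

One free integrator in G(s): this is a type 1 system.
K_v = lim_{s→0} s·G(s) = 3 / (1·8·16) = 3/128.
e_ss = 2/K_v = 2/(3/128) = 256/3.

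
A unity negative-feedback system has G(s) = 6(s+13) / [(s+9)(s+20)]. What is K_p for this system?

13/30

The open loop has no poles at the origin → type 0 system.
K_p = lim_{s→0} G(s) = 6·13 / (9·20) = 13/30.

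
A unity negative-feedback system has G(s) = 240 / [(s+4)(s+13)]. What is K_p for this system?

60/13

G(s) has no factors of s in the denominator, so the system is type 0.
K_p = lim_{s→0} G(s) = 240 / (4·13) = 60/13.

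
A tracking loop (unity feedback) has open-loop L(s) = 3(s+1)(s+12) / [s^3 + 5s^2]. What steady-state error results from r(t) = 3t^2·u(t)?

The denominator has no term below 5s^2 — 2 poles at s=0, type 2.
K_a = lim_{s→0} s^2·L(s) = 3·1·12 / 5 = 7.2.
r(t) = 3t^2 gives R(s) = 6/s^3.
e_ss = 6/K_a = 6/7.2 = 5/6.

5/6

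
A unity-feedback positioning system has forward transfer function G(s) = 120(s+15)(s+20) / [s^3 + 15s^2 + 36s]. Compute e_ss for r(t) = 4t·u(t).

0.004

Lowest-order denominator term is 36s, so the open loop has 1 pole at the origin → type 1 system.
K_v = lim_{s→0} s·G(s) = 120·15·20 / 36 = 1000.
e_ss = 4/K_v = 4/1000 = 0.004.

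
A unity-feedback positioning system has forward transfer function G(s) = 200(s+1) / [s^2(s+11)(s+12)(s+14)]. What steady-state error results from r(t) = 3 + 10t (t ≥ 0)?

0

The open loop has two poles at the origin → type 2 system. Taking each input component in turn:
  • 3: tracked with zero error.
  • 10t: tracked with zero error.
Total e_ss = 0.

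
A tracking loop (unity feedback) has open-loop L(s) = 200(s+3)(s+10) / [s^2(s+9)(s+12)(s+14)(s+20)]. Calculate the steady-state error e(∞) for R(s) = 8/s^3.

L(s) has two factors of s in the denominator, so the system is type 2.
K_a = lim_{s→0} s^2·L(s) = 200·3·10 / (9·12·14·20) = 25/126.
r(t) = 4t^2 gives R(s) = 8/s^3.
e_ss = 8/K_a = 8/(25/126) = 40.32.

40.32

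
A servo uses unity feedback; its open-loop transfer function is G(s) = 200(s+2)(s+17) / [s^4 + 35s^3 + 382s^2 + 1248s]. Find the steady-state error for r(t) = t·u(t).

Lowest-order denominator term is 1248s, so the open loop has 1 pole at the origin → type 1 system.
K_v = lim_{s→0} s·G(s) = 200·2·17 / 1248 = 425/78.
e_ss = 1/K_v = 1/(425/78) = 78/425.

78/425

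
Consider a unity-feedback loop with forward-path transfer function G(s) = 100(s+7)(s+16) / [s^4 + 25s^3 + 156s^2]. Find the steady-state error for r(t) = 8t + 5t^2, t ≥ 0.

Factoring s^2 from the denominator leaves a polynomial with constant term 156, so the system is type 2. By superposition:
  • 8t: tracked with zero error.
  • 5t^2: e_ss = 10/K_a with K_a=2800/39 → 39/280.
Total e_ss = 39/280.

39/280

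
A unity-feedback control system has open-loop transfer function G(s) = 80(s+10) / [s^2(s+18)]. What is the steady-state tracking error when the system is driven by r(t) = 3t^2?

Two free integrators in G(s): this is a type 2 system.
K_a = lim_{s→0} s^2·G(s) = 80·10 / (18) = 400/9.
r(t) = 3t^2 gives R(s) = 6/s^3.
e_ss = 6/K_a = 6/(400/9) = 0.135.

0.135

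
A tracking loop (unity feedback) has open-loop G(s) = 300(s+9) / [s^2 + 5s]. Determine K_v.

540

Factoring s from the denominator leaves a polynomial with constant term 5, so the system is type 1.
K_v = lim_{s→0} s·G(s) = 300·9 / 5 = 540.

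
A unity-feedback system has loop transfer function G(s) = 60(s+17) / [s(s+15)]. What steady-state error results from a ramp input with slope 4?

G(s) has one factor of s in the denominator, so the system is type 1.
K_v = lim_{s→0} s·G(s) = 60·17 / (15) = 68.
e_ss = 4/K_v = 4/68 = 1/17.

1/17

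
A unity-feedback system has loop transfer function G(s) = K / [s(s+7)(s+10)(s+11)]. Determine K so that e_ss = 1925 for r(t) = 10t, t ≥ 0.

4

G(s) has one factor of s in the denominator, so the system is type 1.
K_v = lim_{s→0} s·G(s) = K / (7·10·11) = (1/770)·K.
e_ss = 10/K_v = 1925 ⇒ K_v = 2/385 ⇒ K = (2/385)/(1/770) = 4.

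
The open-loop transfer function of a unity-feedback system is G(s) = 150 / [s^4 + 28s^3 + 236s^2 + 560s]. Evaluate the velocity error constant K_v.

15/56

Lowest-order denominator term is 560s, so the open loop has 1 pole at the origin → type 1 system.
K_v = lim_{s→0} s·G(s) = 150 / 560 = 15/56.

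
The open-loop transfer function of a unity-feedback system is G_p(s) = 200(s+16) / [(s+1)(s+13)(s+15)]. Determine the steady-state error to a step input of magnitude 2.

78/679

System type = 0 (no poles at s=0).
K_p = lim_{s→0} G_p(s) = 200·16 / (1·13·15) = 640/39.
e_ss = 2/(1 + K_p) = 2/(679/39) = 78/679.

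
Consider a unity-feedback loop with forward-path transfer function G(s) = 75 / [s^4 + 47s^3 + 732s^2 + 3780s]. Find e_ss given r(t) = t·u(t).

50.4

The denominator has no term below 3780s — 1 pole at s=0, type 1.
K_v = lim_{s→0} s·G(s) = 75 / 3780 = 5/252.
e_ss = 1/K_v = 1/(5/252) = 50.4.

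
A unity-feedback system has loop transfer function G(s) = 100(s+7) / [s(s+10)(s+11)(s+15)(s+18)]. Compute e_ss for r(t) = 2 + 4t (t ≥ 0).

System type = 1 (one pole at s=0). Treating each term separately:
  • 2: tracked with zero error.
  • 4t: e_ss = 4/K_v with K_v=7/297 → 1188/7.
Total e_ss = 1188/7.

1188/7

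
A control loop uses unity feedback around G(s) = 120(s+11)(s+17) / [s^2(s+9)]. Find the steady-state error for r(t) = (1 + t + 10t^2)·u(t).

3/374

System type = 2 (two poles at s=0). Treating each term separately:
  • 1: tracked with zero error.
  • t: tracked with zero error.
  • 10t^2: e_ss = 20/K_a with K_a=7480/3 → 3/374.
Total e_ss = 3/374.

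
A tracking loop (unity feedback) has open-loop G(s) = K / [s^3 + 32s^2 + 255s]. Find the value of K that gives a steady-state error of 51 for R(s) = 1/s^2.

5

Factoring s from the denominator leaves a polynomial with constant term 255, so the system is type 1.
K_v = lim_{s→0} s·G(s) = K / 255 = (1/255)·K.
e_ss = 1/K_v = 51 ⇒ K_v = 1/51 ⇒ K = (1/51)/(1/255) = 5.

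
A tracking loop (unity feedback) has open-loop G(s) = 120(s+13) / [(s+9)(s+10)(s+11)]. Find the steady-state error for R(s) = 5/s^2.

infinity

The open loop has no poles at the origin → type 0 system.
For a type-0 system K_v = 0, so e_ss to a ramp input is unbounded.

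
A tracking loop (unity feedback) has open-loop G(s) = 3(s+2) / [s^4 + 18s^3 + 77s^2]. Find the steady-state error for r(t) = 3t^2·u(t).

Factoring s^2 from the denominator leaves a polynomial with constant term 77, so the system is type 2.
K_a = lim_{s→0} s^2·G(s) = 3·2 / 77 = 6/77.
r(t) = 3t^2 gives R(s) = 6/s^3.
e_ss = 6/K_a = 6/(6/77) = 77.

77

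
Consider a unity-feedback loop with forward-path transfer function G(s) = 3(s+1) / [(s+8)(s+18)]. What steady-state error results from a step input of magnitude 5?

System type = 0 (no poles at s=0).
K_p = lim_{s→0} G(s) = 3·1 / (8·18) = 1/48.
e_ss = 5/(1 + K_p) = 5/(49/48) = 240/49.

240/49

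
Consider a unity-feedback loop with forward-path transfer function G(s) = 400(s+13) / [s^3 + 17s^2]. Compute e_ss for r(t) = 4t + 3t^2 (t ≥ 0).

51/2600

Factoring s^2 from the denominator leaves a polynomial with constant term 17, so the system is type 2. Taking each input component in turn:
  • 4t: tracked with zero error.
  • 3t^2: e_ss = 6/K_a with K_a=5200/17 → 51/2600.
Total e_ss = 51/2600.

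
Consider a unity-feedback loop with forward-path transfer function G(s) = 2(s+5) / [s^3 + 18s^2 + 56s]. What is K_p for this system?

K_p = lim_{s→0} G(s); with 1 pole at the origin the limit diverges, so K_p = ∞.

infinity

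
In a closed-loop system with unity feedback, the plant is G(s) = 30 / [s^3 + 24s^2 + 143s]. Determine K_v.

Lowest-order denominator term is 143s, so the open loop has 1 pole at the origin → type 1 system.
K_v = lim_{s→0} s·G(s) = 30 / 143 = 30/143.

30/143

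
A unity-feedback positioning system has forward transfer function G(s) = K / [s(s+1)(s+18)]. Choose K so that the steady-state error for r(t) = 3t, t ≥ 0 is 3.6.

15

System type = 1 (one pole at s=0).
K_v = lim_{s→0} s·G(s) = K / (1·18) = (1/18)·K.
e_ss = 3/K_v = 3.6 ⇒ K_v = 5/6 ⇒ K = (5/6)/(1/18) = 15.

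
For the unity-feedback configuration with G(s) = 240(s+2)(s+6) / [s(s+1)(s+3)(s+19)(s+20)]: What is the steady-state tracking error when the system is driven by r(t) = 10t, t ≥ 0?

95/24

The open loop has one pole at the origin → type 1 system.
K_v = lim_{s→0} s·G(s) = 240·2·6 / (1·3·19·20) = 48/19.
e_ss = 10/K_v = 10/(48/19) = 95/24.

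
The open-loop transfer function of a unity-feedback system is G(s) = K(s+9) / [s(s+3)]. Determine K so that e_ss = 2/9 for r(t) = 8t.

12

The open loop has one pole at the origin → type 1 system.
K_v = lim_{s→0} s·G(s) = K·9 / (3) = 3·K.
e_ss = 8/K_v = 2/9 ⇒ K_v = 36 ⇒ K = 36/3 = 12.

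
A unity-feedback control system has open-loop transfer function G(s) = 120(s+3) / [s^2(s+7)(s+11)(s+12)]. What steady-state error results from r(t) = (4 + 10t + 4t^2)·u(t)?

308/15

The open loop has two poles at the origin → type 2 system. By superposition:
  • 4: tracked with zero error.
  • 10t: tracked with zero error.
  • 4t^2: e_ss = 8/K_a with K_a=30/77 → 308/15.
Total e_ss = 308/15.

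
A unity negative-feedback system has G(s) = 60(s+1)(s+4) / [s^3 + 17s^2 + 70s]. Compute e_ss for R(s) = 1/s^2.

7/24

The denominator has no term below 70s — 1 pole at s=0, type 1.
K_v = lim_{s→0} s·G(s) = 60·1·4 / 70 = 24/7.
e_ss = 1/K_v = 1/(24/7) = 7/24.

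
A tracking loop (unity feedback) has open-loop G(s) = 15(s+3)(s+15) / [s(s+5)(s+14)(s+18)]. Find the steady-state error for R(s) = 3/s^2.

5.6

G(s) has one factor of s in the denominator, so the system is type 1.
K_v = lim_{s→0} s·G(s) = 15·3·15 / (5·14·18) = 15/28.
e_ss = 3/K_v = 3/(15/28) = 5.6.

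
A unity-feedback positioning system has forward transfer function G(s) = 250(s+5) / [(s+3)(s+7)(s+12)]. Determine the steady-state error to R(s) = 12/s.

1512/751

System type = 0 (no poles at s=0).
K_p = lim_{s→0} G(s) = 250·5 / (3·7·12) = 625/126.
e_ss = 12/(1 + K_p) = 12/(751/126) = 1512/751.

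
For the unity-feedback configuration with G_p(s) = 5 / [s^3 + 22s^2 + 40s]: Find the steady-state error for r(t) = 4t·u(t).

The denominator has no term below 40s — 1 pole at s=0, type 1.
K_v = lim_{s→0} s·G_p(s) = 5 / 40 = 0.125.
e_ss = 4/K_v = 4/0.125 = 32.

32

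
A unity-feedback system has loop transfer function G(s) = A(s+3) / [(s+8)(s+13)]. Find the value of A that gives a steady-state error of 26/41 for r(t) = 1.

The open loop has no poles at the origin → type 0 system.
K_p = lim_{s→0} G(s) = A·3 / (8·13) = (3/104)·A.
e_ss = 1/(1 + K_p) = 26/41 ⇒ 1 + (3/104)·A = 41/26 ⇒ A = 20.

20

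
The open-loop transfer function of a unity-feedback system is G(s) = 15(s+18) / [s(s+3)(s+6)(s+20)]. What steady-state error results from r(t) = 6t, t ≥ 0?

8

System type = 1 (one pole at s=0).
K_v = lim_{s→0} s·G(s) = 15·18 / (3·6·20) = 0.75.
e_ss = 6/K_v = 6/0.75 = 8.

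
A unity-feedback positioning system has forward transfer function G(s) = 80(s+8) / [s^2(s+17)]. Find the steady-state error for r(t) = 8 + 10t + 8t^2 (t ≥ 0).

G(s) has two factors of s in the denominator, so the system is type 2. Taking each input component in turn:
  • 8: tracked with zero error.
  • 10t: tracked with zero error.
  • 8t^2: e_ss = 16/K_a with K_a=640/17 → 0.425.
Total e_ss = 0.425.

0.425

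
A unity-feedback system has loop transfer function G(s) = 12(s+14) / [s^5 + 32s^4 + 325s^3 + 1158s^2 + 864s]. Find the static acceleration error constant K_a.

0

The denominator has no term below 864s — 1 pole at s=0, type 1.
K_a = lim_{s→0} s^2·G(s) = 0 (the extra factor of s kills the finite limit).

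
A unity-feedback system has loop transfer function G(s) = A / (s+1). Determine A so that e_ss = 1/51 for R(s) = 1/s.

50

No free integrators in G(s): this is a type 0 system.
K_p = lim_{s→0} G(s) = A / (1) = 1·A.
e_ss = 1/(1 + K_p) = 1/51 ⇒ 1 + 1·A = 51 ⇒ A = 50.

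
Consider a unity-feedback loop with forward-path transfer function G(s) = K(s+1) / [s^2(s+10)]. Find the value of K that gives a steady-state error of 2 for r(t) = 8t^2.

80

Two free integrators in G(s): this is a type 2 system.
K_a = lim_{s→0} s^2·G(s) = K·1 / (10) = 0.1·K.
e_ss = 16/K_a = 2 ⇒ K_a = 8 ⇒ K = 8/0.1 = 80.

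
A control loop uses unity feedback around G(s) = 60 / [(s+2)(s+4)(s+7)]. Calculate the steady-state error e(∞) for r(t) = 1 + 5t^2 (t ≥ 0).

infinity

G(s) has no factors of s in the denominator, so the system is type 0. Taking each input component in turn:
  • 1: e_ss = 1/(1+K_p) with K_p=15/14 → 14/29.
  • 5t^2: a type-0 system cannot track it, e_ss → ∞.
The unbounded component dominates.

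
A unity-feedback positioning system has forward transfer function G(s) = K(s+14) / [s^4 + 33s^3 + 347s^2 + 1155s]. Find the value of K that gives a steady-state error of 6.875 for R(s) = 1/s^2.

12

The denominator has no term below 1155s — 1 pole at s=0, type 1.
K_v = lim_{s→0} s·G(s) = K·14 / 1155 = (2/165)·K.
e_ss = 1/K_v = 6.875 ⇒ K_v = 8/55 ⇒ K = (8/55)/(2/165) = 12.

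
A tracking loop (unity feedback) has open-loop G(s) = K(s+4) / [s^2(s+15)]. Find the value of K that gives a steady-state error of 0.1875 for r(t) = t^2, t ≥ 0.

G(s) has two factors of s in the denominator, so the system is type 2.
K_a = lim_{s→0} s^2·G(s) = K·4 / (15) = (4/15)·K.
e_ss = 2/K_a = 0.1875 ⇒ K_a = 32/3 ⇒ K = (32/3)/(4/15) = 40.

40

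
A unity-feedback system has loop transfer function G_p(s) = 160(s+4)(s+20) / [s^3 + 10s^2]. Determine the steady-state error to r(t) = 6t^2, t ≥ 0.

3/320

Factoring s^2 from the denominator leaves a polynomial with constant term 10, so the system is type 2.
K_a = lim_{s→0} s^2·G_p(s) = 160·4·20 / 10 = 1280.
r(t) = 6t^2 gives R(s) = 12/s^3.
e_ss = 12/K_a = 12/1280 = 3/320.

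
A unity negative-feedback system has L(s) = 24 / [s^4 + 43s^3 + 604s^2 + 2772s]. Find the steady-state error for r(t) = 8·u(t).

0

The denominator has no term below 2772s — 1 pole at s=0, type 1.
A type-1 system has K_p = ∞, so it tracks a step input with zero steady-state error.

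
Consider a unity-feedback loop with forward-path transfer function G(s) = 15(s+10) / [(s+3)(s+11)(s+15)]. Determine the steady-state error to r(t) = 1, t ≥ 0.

33/43

The open loop has no poles at the origin → type 0 system.
K_p = lim_{s→0} G(s) = 15·10 / (3·11·15) = 10/33.
e_ss = 1/(1 + K_p) = 1/(43/33) = 33/43.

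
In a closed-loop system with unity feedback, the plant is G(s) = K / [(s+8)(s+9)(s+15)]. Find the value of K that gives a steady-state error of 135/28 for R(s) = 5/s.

System type = 0 (no poles at s=0).
K_p = lim_{s→0} G(s) = K / (8·9·15) = (1/1080)·K.
e_ss = 5/(1 + K_p) = 135/28 ⇒ 1 + (1/1080)·K = 28/27 ⇒ K = 40.

40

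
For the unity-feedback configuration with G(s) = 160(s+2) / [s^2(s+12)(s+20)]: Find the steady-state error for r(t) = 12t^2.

18

G(s) has two factors of s in the denominator, so the system is type 2.
K_a = lim_{s→0} s^2·G(s) = 160·2 / (12·20) = 4/3.
r(t) = 12t^2 gives R(s) = 24/s^3.
e_ss = 24/K_a = 24/(4/3) = 18.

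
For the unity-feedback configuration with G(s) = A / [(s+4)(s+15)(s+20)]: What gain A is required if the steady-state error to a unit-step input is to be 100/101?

System type = 0 (no poles at s=0).
K_p = lim_{s→0} G(s) = A / (4·15·20) = (1/1200)·A.
e_ss = 1/(1 + K_p) = 100/101 ⇒ 1 + (1/1200)·A = 1.01 ⇒ A = 12.

12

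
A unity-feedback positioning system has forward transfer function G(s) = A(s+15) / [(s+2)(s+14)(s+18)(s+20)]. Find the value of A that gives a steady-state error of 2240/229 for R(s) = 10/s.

No free integrators in G(s): this is a type 0 system.
K_p = lim_{s→0} G(s) = A·15 / (2·14·18·20) = (1/672)·A.
e_ss = 10/(1 + K_p) = 2240/229 ⇒ 1 + (1/672)·A = 229/224 ⇒ A = 15.

15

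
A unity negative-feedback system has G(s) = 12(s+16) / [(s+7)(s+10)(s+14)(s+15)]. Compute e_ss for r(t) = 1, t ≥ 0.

No free integrators in G(s): this is a type 0 system.
K_p = lim_{s→0} G(s) = 12·16 / (7·10·14·15) = 16/1225.
e_ss = 1/(1 + K_p) = 1/(1241/1225) = 1225/1241.

1225/1241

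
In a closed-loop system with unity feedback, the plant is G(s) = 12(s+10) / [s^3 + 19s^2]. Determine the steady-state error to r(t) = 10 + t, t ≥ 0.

0

Factoring s^2 from the denominator leaves a polynomial with constant term 19, so the system is type 2. Treating each term separately:
  • 10: tracked with zero error.
  • t: tracked with zero error.
Total e_ss = 0.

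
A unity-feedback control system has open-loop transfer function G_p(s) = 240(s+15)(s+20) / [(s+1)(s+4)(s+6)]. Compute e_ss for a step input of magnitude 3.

System type = 0 (no poles at s=0).
K_p = lim_{s→0} G_p(s) = 240·15·20 / (1·4·6) = 3000.
e_ss = 3/(1 + K_p) = 3/3001.

3/3001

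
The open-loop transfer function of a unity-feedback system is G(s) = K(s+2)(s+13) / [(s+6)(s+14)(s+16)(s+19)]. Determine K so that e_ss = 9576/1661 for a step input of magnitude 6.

40

G(s) has no factors of s in the denominator, so the system is type 0.
K_p = lim_{s→0} G(s) = K·2·13 / (6·14·16·19) = (13/12768)·K.
e_ss = 6/(1 + K_p) = 9576/1661 ⇒ 1 + (13/12768)·K = 1661/1596 ⇒ K = 40.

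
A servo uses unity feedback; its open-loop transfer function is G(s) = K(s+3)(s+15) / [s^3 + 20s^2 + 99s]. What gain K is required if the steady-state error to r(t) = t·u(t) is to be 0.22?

Factoring s from the denominator leaves a polynomial with constant term 99, so the system is type 1.
K_v = lim_{s→0} s·G(s) = K·3·15 / 99 = (5/11)·K.
e_ss = 1/K_v = 0.22 ⇒ K_v = 50/11 ⇒ K = (50/11)/(5/11) = 10.

10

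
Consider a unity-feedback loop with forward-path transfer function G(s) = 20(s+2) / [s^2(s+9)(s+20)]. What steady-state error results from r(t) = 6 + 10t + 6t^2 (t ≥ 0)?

54

Two free integrators in G(s): this is a type 2 system. Taking each input component in turn:
  • 6: tracked with zero error.
  • 10t: tracked with zero error.
  • 6t^2: e_ss = 12/K_a with K_a=2/9 → 54.
Total e_ss = 54.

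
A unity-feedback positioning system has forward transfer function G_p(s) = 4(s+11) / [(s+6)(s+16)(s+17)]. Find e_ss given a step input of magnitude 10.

No free integrators in G_p(s): this is a type 0 system.
K_p = lim_{s→0} G_p(s) = 4·11 / (6·16·17) = 11/408.
e_ss = 10/(1 + K_p) = 10/(419/408) = 4080/419.

4080/419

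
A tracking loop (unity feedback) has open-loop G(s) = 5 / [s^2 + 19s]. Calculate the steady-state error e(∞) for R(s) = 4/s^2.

Factoring s from the denominator leaves a polynomial with constant term 19, so the system is type 1.
K_v = lim_{s→0} s·G(s) = 5 / 19 = 5/19.
e_ss = 4/K_v = 4/(5/19) = 15.2.

15.2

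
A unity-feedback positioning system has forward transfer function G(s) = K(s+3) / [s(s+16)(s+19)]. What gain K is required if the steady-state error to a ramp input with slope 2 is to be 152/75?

System type = 1 (one pole at s=0).
K_v = lim_{s→0} s·G(s) = K·3 / (16·19) = (3/304)·K.
e_ss = 2/K_v = 152/75 ⇒ K_v = 75/76 ⇒ K = (75/76)/(3/304) = 100.

100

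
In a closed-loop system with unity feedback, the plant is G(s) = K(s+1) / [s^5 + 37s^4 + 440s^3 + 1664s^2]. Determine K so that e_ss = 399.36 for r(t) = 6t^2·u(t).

The denominator has no term below 1664s^2 — 2 poles at s=0, type 2.
K_a = lim_{s→0} s^2·G(s) = K·1 / 1664 = (1/1664)·K.
e_ss = 12/K_a = 399.36 ⇒ K_a = 25/832 ⇒ K = (25/832)/(1/1664) = 50.

50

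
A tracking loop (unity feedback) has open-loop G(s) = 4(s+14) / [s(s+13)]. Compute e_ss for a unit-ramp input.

The open loop has one pole at the origin → type 1 system.
K_v = lim_{s→0} s·G(s) = 4·14 / (13) = 56/13.
e_ss = 1/K_v = 1/(56/13) = 13/56.

13/56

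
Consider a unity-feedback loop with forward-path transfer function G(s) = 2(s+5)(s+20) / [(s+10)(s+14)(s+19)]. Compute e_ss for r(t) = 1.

133/143

System type = 0 (no poles at s=0).
K_p = lim_{s→0} G(s) = 2·5·20 / (10·14·19) = 10/133.
e_ss = 1/(1 + K_p) = 1/(143/133) = 133/143.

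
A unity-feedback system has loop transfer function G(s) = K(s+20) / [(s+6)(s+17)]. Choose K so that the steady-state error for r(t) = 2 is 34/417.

120

No free integrators in G(s): this is a type 0 system.
K_p = lim_{s→0} G(s) = K·20 / (6·17) = (10/51)·K.
e_ss = 2/(1 + K_p) = 34/417 ⇒ 1 + (10/51)·K = 417/17 ⇒ K = 120.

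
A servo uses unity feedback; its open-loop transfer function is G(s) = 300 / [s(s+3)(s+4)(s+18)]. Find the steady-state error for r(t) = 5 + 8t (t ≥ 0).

5.76

G(s) has one factor of s in the denominator, so the system is type 1. By superposition:
  • 5: tracked with zero error.
  • 8t: e_ss = 8/K_v with K_v=25/18 → 5.76.
Total e_ss = 5.76.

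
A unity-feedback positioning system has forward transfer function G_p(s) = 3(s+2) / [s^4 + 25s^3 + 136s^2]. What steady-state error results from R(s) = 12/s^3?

Lowest-order denominator term is 136s^2, so the open loop has 2 poles at the origin → type 2 system.
K_a = lim_{s→0} s^2·G_p(s) = 3·2 / 136 = 3/68.
r(t) = 6t^2 gives R(s) = 12/s^3.
e_ss = 12/K_a = 12/(3/68) = 272.

272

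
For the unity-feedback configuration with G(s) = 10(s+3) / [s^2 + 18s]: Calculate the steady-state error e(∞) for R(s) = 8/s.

Factoring s from the denominator leaves a polynomial with constant term 18, so the system is type 1.
A type-1 system has K_p = ∞, so it tracks a step input with zero steady-state error.

0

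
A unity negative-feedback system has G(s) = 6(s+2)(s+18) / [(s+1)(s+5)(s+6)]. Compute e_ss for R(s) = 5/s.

System type = 0 (no poles at s=0).
K_p = lim_{s→0} G(s) = 6·2·18 / (1·5·6) = 7.2.
e_ss = 5/(1 + K_p) = 5/8.2 = 25/41.

25/41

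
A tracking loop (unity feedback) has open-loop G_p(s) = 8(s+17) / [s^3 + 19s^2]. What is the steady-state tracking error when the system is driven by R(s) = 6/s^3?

Lowest-order denominator term is 19s^2, so the open loop has 2 poles at the origin → type 2 system.
K_a = lim_{s→0} s^2·G_p(s) = 8·17 / 19 = 136/19.
r(t) = 3t^2 gives R(s) = 6/s^3.
e_ss = 6/K_a = 6/(136/19) = 57/68.

57/68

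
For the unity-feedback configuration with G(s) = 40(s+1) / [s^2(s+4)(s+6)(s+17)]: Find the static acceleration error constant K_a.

5/51

G(s) has two factors of s in the denominator, so the system is type 2.
K_a = lim_{s→0} s^2·G(s) = 40·1 / (4·6·17) = 5/51.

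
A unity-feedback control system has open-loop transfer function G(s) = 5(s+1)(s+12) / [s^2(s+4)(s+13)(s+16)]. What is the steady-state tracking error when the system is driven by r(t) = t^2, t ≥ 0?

416/15

Two free integrators in G(s): this is a type 2 system.
K_a = lim_{s→0} s^2·G(s) = 5·1·12 / (4·13·16) = 15/208.
r(t) = t^2 gives R(s) = 2/s^3.
e_ss = 2/K_a = 2/(15/208) = 416/15.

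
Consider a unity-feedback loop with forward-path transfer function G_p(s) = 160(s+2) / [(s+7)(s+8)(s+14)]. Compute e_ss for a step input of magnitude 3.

G_p(s) has no factors of s in the denominator, so the system is type 0.
K_p = lim_{s→0} G_p(s) = 160·2 / (7·8·14) = 20/49.
e_ss = 3/(1 + K_p) = 3/(69/49) = 49/23.

49/23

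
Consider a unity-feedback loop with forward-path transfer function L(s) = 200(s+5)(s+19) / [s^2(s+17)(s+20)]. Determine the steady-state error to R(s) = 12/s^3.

102/475

The open loop has two poles at the origin → type 2 system.
K_a = lim_{s→0} s^2·L(s) = 200·5·19 / (17·20) = 950/17.
r(t) = 6t^2 gives R(s) = 12/s^3.
e_ss = 12/K_a = 12/(950/17) = 102/475.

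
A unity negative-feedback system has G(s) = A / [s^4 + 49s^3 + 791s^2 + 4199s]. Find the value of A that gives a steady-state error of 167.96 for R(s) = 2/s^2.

50

Factoring s from the denominator leaves a polynomial with constant term 4199, so the system is type 1.
K_v = lim_{s→0} s·G(s) = A / 4199 = (1/4199)·A.
e_ss = 2/K_v = 167.96 ⇒ K_v = 50/4199 ⇒ A = (50/4199)/(1/4199) = 50.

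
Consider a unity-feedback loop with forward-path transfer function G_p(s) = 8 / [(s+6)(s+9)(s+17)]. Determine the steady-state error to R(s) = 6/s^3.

G_p(s) has no factors of s in the denominator, so the system is type 0.
For a type-0 system K_a = 0, so e_ss to a parabolic input is unbounded.

infinity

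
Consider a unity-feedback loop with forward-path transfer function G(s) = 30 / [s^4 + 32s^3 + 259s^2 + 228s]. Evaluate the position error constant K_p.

K_p = lim_{s→0} G(s); with 1 pole at the origin the limit diverges, so K_p = ∞.

infinity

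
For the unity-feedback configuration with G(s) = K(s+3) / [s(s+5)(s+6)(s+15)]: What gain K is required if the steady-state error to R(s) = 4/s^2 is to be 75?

8

System type = 1 (one pole at s=0).
K_v = lim_{s→0} s·G(s) = K·3 / (5·6·15) = (1/150)·K.
e_ss = 4/K_v = 75 ⇒ K_v = 4/75 ⇒ K = (4/75)/(1/150) = 8.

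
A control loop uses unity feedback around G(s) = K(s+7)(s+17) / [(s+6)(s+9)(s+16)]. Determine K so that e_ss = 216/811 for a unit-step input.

20

G(s) has no factors of s in the denominator, so the system is type 0.
K_p = lim_{s→0} G(s) = K·7·17 / (6·9·16) = (119/864)·K.
e_ss = 1/(1 + K_p) = 216/811 ⇒ 1 + (119/864)·K = 811/216 ⇒ K = 20.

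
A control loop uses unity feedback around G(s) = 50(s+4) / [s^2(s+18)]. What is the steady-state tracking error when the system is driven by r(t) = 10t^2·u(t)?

1.8

The open loop has two poles at the origin → type 2 system.
K_a = lim_{s→0} s^2·G(s) = 50·4 / (18) = 100/9.
r(t) = 10t^2 gives R(s) = 20/s^3.
e_ss = 20/K_a = 20/(100/9) = 1.8.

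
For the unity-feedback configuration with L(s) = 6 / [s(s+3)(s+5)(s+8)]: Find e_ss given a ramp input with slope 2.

System type = 1 (one pole at s=0).
K_v = lim_{s→0} s·L(s) = 6 / (3·5·8) = 0.05.
e_ss = 2/K_v = 2/0.05 = 40.

40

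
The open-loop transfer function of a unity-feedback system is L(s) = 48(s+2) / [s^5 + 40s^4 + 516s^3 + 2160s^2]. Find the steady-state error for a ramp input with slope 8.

0

The denominator has no term below 2160s^2 — 2 poles at s=0, type 2.
A type-2 system has K_v = ∞, so it tracks a ramp input with zero steady-state error.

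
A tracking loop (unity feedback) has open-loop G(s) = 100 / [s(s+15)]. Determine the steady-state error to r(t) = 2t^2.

infinity

G(s) has one factor of s in the denominator, so the system is type 1.
For a type-1 system K_a = 0, so e_ss to a parabolic input is unbounded.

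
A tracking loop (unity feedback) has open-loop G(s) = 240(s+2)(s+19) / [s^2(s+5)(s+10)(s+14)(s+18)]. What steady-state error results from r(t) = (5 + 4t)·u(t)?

0

Two free integrators in G(s): this is a type 2 system. Taking each input component in turn:
  • 5: tracked with zero error.
  • 4t: tracked with zero error.
Total e_ss = 0.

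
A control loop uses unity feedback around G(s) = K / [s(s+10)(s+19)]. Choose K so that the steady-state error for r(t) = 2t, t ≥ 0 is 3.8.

100

The open loop has one pole at the origin → type 1 system.
K_v = lim_{s→0} s·G(s) = K / (10·19) = (1/190)·K.
e_ss = 2/K_v = 3.8 ⇒ K_v = 10/19 ⇒ K = (10/19)/(1/190) = 100.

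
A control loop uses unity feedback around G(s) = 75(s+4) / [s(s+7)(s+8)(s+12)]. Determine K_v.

G(s) has one factor of s in the denominator, so the system is type 1.
K_v = lim_{s→0} s·G(s) = 75·4 / (7·8·12) = 25/56.

25/56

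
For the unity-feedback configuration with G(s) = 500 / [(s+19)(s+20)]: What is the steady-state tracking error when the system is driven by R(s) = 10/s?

95/22

No free integrators in G(s): this is a type 0 system.
K_p = lim_{s→0} G(s) = 500 / (19·20) = 25/19.
e_ss = 10/(1 + K_p) = 10/(44/19) = 95/22.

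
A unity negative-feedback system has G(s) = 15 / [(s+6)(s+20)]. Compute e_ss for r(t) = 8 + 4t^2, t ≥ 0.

No free integrators in G(s): this is a type 0 system. Treating each term separately:
  • 8: e_ss = 8/(1+K_p) with K_p=0.125 → 64/9.
  • 4t^2: a type-0 system cannot track it, e_ss → ∞.
The unbounded component dominates.

infinity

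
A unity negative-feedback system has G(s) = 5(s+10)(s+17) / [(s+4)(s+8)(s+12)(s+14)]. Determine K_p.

425/2688

System type = 0 (no poles at s=0).
K_p = lim_{s→0} G(s) = 5·10·17 / (4·8·12·14) = 425/2688.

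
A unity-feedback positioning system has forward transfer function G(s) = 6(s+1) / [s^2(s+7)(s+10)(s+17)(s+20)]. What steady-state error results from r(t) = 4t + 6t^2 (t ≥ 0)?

47600

The open loop has two poles at the origin → type 2 system. By superposition:
  • 4t: tracked with zero error.
  • 6t^2: e_ss = 12/K_a with K_a=3/11900 → 47600.
Total e_ss = 47600.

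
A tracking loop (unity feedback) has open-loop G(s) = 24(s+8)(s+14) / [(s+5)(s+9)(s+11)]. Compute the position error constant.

The open loop has no poles at the origin → type 0 system.
K_p = lim_{s→0} G(s) = 24·8·14 / (5·9·11) = 896/165.

896/165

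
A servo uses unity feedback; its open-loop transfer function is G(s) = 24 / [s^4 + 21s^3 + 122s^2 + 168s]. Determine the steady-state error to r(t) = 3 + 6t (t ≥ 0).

Factoring s from the denominator leaves a polynomial with constant term 168, so the system is type 1. By superposition:
  • 3: tracked with zero error.
  • 6t: e_ss = 6/K_v with K_v=1/7 → 42.
Total e_ss = 42.

42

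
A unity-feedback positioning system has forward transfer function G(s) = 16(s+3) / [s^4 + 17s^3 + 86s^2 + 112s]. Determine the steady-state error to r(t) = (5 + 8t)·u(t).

56/3

Factoring s from the denominator leaves a polynomial with constant term 112, so the system is type 1. Treating each term separately:
  • 5: tracked with zero error.
  • 8t: e_ss = 8/K_v with K_v=3/7 → 56/3.
Total e_ss = 56/3.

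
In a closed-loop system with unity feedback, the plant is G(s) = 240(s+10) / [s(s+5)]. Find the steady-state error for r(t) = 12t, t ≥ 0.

System type = 1 (one pole at s=0).
K_v = lim_{s→0} s·G(s) = 240·10 / (5) = 480.
e_ss = 12/K_v = 12/480 = 0.025.

0.025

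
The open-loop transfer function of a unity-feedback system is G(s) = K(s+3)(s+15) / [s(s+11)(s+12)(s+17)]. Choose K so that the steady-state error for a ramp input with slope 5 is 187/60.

80

G(s) has one factor of s in the denominator, so the system is type 1.
K_v = lim_{s→0} s·G(s) = K·3·15 / (11·12·17) = (15/748)·K.
e_ss = 5/K_v = 187/60 ⇒ K_v = 300/187 ⇒ K = (300/187)/(15/748) = 80.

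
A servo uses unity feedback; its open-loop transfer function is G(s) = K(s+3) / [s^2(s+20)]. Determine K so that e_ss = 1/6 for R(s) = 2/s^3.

The open loop has two poles at the origin → type 2 system.
K_a = lim_{s→0} s^2·G(s) = K·3 / (20) = 0.15·K.
e_ss = 2/K_a = 1/6 ⇒ K_a = 12 ⇒ K = 12/0.15 = 80.

80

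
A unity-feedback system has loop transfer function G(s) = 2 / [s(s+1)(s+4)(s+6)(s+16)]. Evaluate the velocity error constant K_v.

The open loop has one pole at the origin → type 1 system.
K_v = lim_{s→0} s·G(s) = 2 / (1·4·6·16) = 1/192.

1/192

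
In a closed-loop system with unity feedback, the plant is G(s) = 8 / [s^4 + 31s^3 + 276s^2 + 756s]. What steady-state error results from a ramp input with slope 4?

Lowest-order denominator term is 756s, so the open loop has 1 pole at the origin → type 1 system.
K_v = lim_{s→0} s·G(s) = 8 / 756 = 2/189.
e_ss = 4/K_v = 4/(2/189) = 378.

378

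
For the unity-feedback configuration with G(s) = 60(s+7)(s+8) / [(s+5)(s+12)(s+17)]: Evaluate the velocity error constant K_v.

The open loop has no poles at the origin → type 0 system.
K_v = lim_{s→0} s·G(s) = 0 (the extra factor of s kills the finite limit).

0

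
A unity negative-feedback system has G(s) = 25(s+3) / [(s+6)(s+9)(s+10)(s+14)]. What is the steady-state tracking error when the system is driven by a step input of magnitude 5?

2520/509

G(s) has no factors of s in the denominator, so the system is type 0.
K_p = lim_{s→0} G(s) = 25·3 / (6·9·10·14) = 5/504.
e_ss = 5/(1 + K_p) = 5/(509/504) = 2520/509.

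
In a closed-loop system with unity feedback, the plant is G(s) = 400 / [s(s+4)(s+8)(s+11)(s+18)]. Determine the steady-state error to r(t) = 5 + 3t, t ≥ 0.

47.52

System type = 1 (one pole at s=0). Taking each input component in turn:
  • 5: tracked with zero error.
  • 3t: e_ss = 3/K_v with K_v=25/396 → 47.52.
Total e_ss = 47.52.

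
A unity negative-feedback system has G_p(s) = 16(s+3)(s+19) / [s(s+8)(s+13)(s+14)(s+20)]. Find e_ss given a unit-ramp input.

1820/57

G_p(s) has one factor of s in the denominator, so the system is type 1.
K_v = lim_{s→0} s·G_p(s) = 16·3·19 / (8·13·14·20) = 57/1820.
e_ss = 1/K_v = 1/(57/1820) = 1820/57.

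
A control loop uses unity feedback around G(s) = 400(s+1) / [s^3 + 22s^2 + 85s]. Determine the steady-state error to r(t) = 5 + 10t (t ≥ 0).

Lowest-order denominator term is 85s, so the open loop has 1 pole at the origin → type 1 system. Taking each input component in turn:
  • 5: tracked with zero error.
  • 10t: e_ss = 10/K_v with K_v=80/17 → 2.125.
Total e_ss = 2.125.

2.125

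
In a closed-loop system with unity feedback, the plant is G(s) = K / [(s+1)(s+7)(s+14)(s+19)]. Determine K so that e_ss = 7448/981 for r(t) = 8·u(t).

100

System type = 0 (no poles at s=0).
K_p = lim_{s→0} G(s) = K / (1·7·14·19) = (1/1862)·K.
e_ss = 8/(1 + K_p) = 7448/981 ⇒ 1 + (1/1862)·K = 981/931 ⇒ K = 100.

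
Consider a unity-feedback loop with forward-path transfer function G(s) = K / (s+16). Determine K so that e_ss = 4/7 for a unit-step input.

12

System type = 0 (no poles at s=0).
K_p = lim_{s→0} G(s) = K / (16) = 0.0625·K.
e_ss = 1/(1 + K_p) = 4/7 ⇒ 1 + 0.0625·K = 1.75 ⇒ K = 12.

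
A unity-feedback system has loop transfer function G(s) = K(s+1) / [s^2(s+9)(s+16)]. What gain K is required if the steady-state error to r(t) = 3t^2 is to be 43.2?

20

G(s) has two factors of s in the denominator, so the system is type 2.
K_a = lim_{s→0} s^2·G(s) = K·1 / (9·16) = (1/144)·K.
e_ss = 6/K_a = 43.2 ⇒ K_a = 5/36 ⇒ K = (5/36)/(1/144) = 20.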